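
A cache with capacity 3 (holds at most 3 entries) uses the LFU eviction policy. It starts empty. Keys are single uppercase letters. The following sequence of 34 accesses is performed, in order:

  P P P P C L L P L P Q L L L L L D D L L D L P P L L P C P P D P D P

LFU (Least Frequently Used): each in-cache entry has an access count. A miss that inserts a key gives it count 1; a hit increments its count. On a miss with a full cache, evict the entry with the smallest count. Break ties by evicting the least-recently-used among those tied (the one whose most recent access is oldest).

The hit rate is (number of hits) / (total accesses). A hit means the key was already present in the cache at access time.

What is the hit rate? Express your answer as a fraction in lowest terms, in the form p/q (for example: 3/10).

Answer: 27/34

Derivation:
LFU simulation (capacity=3):
  1. access P: MISS. Cache: [P(c=1)]
  2. access P: HIT, count now 2. Cache: [P(c=2)]
  3. access P: HIT, count now 3. Cache: [P(c=3)]
  4. access P: HIT, count now 4. Cache: [P(c=4)]
  5. access C: MISS. Cache: [C(c=1) P(c=4)]
  6. access L: MISS. Cache: [C(c=1) L(c=1) P(c=4)]
  7. access L: HIT, count now 2. Cache: [C(c=1) L(c=2) P(c=4)]
  8. access P: HIT, count now 5. Cache: [C(c=1) L(c=2) P(c=5)]
  9. access L: HIT, count now 3. Cache: [C(c=1) L(c=3) P(c=5)]
  10. access P: HIT, count now 6. Cache: [C(c=1) L(c=3) P(c=6)]
  11. access Q: MISS, evict C(c=1). Cache: [Q(c=1) L(c=3) P(c=6)]
  12. access L: HIT, count now 4. Cache: [Q(c=1) L(c=4) P(c=6)]
  13. access L: HIT, count now 5. Cache: [Q(c=1) L(c=5) P(c=6)]
  14. access L: HIT, count now 6. Cache: [Q(c=1) P(c=6) L(c=6)]
  15. access L: HIT, count now 7. Cache: [Q(c=1) P(c=6) L(c=7)]
  16. access L: HIT, count now 8. Cache: [Q(c=1) P(c=6) L(c=8)]
  17. access D: MISS, evict Q(c=1). Cache: [D(c=1) P(c=6) L(c=8)]
  18. access D: HIT, count now 2. Cache: [D(c=2) P(c=6) L(c=8)]
  19. access L: HIT, count now 9. Cache: [D(c=2) P(c=6) L(c=9)]
  20. access L: HIT, count now 10. Cache: [D(c=2) P(c=6) L(c=10)]
  21. access D: HIT, count now 3. Cache: [D(c=3) P(c=6) L(c=10)]
  22. access L: HIT, count now 11. Cache: [D(c=3) P(c=6) L(c=11)]
  23. access P: HIT, count now 7. Cache: [D(c=3) P(c=7) L(c=11)]
  24. access P: HIT, count now 8. Cache: [D(c=3) P(c=8) L(c=11)]
  25. access L: HIT, count now 12. Cache: [D(c=3) P(c=8) L(c=12)]
  26. access L: HIT, count now 13. Cache: [D(c=3) P(c=8) L(c=13)]
  27. access P: HIT, count now 9. Cache: [D(c=3) P(c=9) L(c=13)]
  28. access C: MISS, evict D(c=3). Cache: [C(c=1) P(c=9) L(c=13)]
  29. access P: HIT, count now 10. Cache: [C(c=1) P(c=10) L(c=13)]
  30. access P: HIT, count now 11. Cache: [C(c=1) P(c=11) L(c=13)]
  31. access D: MISS, evict C(c=1). Cache: [D(c=1) P(c=11) L(c=13)]
  32. access P: HIT, count now 12. Cache: [D(c=1) P(c=12) L(c=13)]
  33. access D: HIT, count now 2. Cache: [D(c=2) P(c=12) L(c=13)]
  34. access P: HIT, count now 13. Cache: [D(c=2) L(c=13) P(c=13)]
Total: 27 hits, 7 misses, 4 evictions

Hit rate = 27/34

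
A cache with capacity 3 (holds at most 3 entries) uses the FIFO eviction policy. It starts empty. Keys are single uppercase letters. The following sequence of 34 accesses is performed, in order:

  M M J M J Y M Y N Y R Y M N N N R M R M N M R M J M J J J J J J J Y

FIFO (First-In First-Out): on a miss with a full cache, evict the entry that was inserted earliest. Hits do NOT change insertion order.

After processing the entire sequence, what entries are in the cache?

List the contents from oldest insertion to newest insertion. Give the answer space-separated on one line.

Answer: M J Y

Derivation:
FIFO simulation (capacity=3):
  1. access M: MISS. Cache (old->new): [M]
  2. access M: HIT. Cache (old->new): [M]
  3. access J: MISS. Cache (old->new): [M J]
  4. access M: HIT. Cache (old->new): [M J]
  5. access J: HIT. Cache (old->new): [M J]
  6. access Y: MISS. Cache (old->new): [M J Y]
  7. access M: HIT. Cache (old->new): [M J Y]
  8. access Y: HIT. Cache (old->new): [M J Y]
  9. access N: MISS, evict M. Cache (old->new): [J Y N]
  10. access Y: HIT. Cache (old->new): [J Y N]
  11. access R: MISS, evict J. Cache (old->new): [Y N R]
  12. access Y: HIT. Cache (old->new): [Y N R]
  13. access M: MISS, evict Y. Cache (old->new): [N R M]
  14. access N: HIT. Cache (old->new): [N R M]
  15. access N: HIT. Cache (old->new): [N R M]
  16. access N: HIT. Cache (old->new): [N R M]
  17. access R: HIT. Cache (old->new): [N R M]
  18. access M: HIT. Cache (old->new): [N R M]
  19. access R: HIT. Cache (old->new): [N R M]
  20. access M: HIT. Cache (old->new): [N R M]
  21. access N: HIT. Cache (old->new): [N R M]
  22. access M: HIT. Cache (old->new): [N R M]
  23. access R: HIT. Cache (old->new): [N R M]
  24. access M: HIT. Cache (old->new): [N R M]
  25. access J: MISS, evict N. Cache (old->new): [R M J]
  26. access M: HIT. Cache (old->new): [R M J]
  27. access J: HIT. Cache (old->new): [R M J]
  28. access J: HIT. Cache (old->new): [R M J]
  29. access J: HIT. Cache (old->new): [R M J]
  30. access J: HIT. Cache (old->new): [R M J]
  31. access J: HIT. Cache (old->new): [R M J]
  32. access J: HIT. Cache (old->new): [R M J]
  33. access J: HIT. Cache (old->new): [R M J]
  34. access Y: MISS, evict R. Cache (old->new): [M J Y]
Total: 26 hits, 8 misses, 5 evictions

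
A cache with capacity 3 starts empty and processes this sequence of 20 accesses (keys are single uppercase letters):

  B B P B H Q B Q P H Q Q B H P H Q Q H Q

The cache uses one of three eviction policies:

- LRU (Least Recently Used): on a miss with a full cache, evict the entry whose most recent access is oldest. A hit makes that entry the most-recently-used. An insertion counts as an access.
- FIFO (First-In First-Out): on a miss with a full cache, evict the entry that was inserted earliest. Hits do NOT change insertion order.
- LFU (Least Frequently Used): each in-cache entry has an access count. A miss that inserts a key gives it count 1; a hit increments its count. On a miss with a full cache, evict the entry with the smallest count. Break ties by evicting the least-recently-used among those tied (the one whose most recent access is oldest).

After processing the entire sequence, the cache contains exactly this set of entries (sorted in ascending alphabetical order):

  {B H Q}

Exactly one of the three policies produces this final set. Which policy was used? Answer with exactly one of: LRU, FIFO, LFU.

Simulating under each policy and comparing final sets:
  LRU: final set = {H P Q} -> differs
  FIFO: final set = {H P Q} -> differs
  LFU: final set = {B H Q} -> MATCHES target
Only LFU produces the target set.

Answer: LFU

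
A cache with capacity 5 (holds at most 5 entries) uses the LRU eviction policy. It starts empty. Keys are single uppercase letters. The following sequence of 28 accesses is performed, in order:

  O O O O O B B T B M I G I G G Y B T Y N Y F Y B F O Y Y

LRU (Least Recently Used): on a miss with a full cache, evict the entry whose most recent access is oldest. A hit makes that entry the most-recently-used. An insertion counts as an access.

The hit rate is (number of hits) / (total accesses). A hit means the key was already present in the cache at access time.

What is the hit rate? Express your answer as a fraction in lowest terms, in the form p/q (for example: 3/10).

Answer: 17/28

Derivation:
LRU simulation (capacity=5):
  1. access O: MISS. Cache (LRU->MRU): [O]
  2. access O: HIT. Cache (LRU->MRU): [O]
  3. access O: HIT. Cache (LRU->MRU): [O]
  4. access O: HIT. Cache (LRU->MRU): [O]
  5. access O: HIT. Cache (LRU->MRU): [O]
  6. access B: MISS. Cache (LRU->MRU): [O B]
  7. access B: HIT. Cache (LRU->MRU): [O B]
  8. access T: MISS. Cache (LRU->MRU): [O B T]
  9. access B: HIT. Cache (LRU->MRU): [O T B]
  10. access M: MISS. Cache (LRU->MRU): [O T B M]
  11. access I: MISS. Cache (LRU->MRU): [O T B M I]
  12. access G: MISS, evict O. Cache (LRU->MRU): [T B M I G]
  13. access I: HIT. Cache (LRU->MRU): [T B M G I]
  14. access G: HIT. Cache (LRU->MRU): [T B M I G]
  15. access G: HIT. Cache (LRU->MRU): [T B M I G]
  16. access Y: MISS, evict T. Cache (LRU->MRU): [B M I G Y]
  17. access B: HIT. Cache (LRU->MRU): [M I G Y B]
  18. access T: MISS, evict M. Cache (LRU->MRU): [I G Y B T]
  19. access Y: HIT. Cache (LRU->MRU): [I G B T Y]
  20. access N: MISS, evict I. Cache (LRU->MRU): [G B T Y N]
  21. access Y: HIT. Cache (LRU->MRU): [G B T N Y]
  22. access F: MISS, evict G. Cache (LRU->MRU): [B T N Y F]
  23. access Y: HIT. Cache (LRU->MRU): [B T N F Y]
  24. access B: HIT. Cache (LRU->MRU): [T N F Y B]
  25. access F: HIT. Cache (LRU->MRU): [T N Y B F]
  26. access O: MISS, evict T. Cache (LRU->MRU): [N Y B F O]
  27. access Y: HIT. Cache (LRU->MRU): [N B F O Y]
  28. access Y: HIT. Cache (LRU->MRU): [N B F O Y]
Total: 17 hits, 11 misses, 6 evictions

Hit rate = 17/28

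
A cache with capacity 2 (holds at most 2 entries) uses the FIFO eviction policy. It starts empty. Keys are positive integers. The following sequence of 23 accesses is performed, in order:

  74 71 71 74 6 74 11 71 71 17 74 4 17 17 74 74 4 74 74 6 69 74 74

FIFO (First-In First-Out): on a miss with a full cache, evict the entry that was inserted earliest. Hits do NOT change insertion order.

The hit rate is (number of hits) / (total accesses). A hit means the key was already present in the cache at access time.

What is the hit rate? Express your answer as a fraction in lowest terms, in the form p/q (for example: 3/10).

FIFO simulation (capacity=2):
  1. access 74: MISS. Cache (old->new): [74]
  2. access 71: MISS. Cache (old->new): [74 71]
  3. access 71: HIT. Cache (old->new): [74 71]
  4. access 74: HIT. Cache (old->new): [74 71]
  5. access 6: MISS, evict 74. Cache (old->new): [71 6]
  6. access 74: MISS, evict 71. Cache (old->new): [6 74]
  7. access 11: MISS, evict 6. Cache (old->new): [74 11]
  8. access 71: MISS, evict 74. Cache (old->new): [11 71]
  9. access 71: HIT. Cache (old->new): [11 71]
  10. access 17: MISS, evict 11. Cache (old->new): [71 17]
  11. access 74: MISS, evict 71. Cache (old->new): [17 74]
  12. access 4: MISS, evict 17. Cache (old->new): [74 4]
  13. access 17: MISS, evict 74. Cache (old->new): [4 17]
  14. access 17: HIT. Cache (old->new): [4 17]
  15. access 74: MISS, evict 4. Cache (old->new): [17 74]
  16. access 74: HIT. Cache (old->new): [17 74]
  17. access 4: MISS, evict 17. Cache (old->new): [74 4]
  18. access 74: HIT. Cache (old->new): [74 4]
  19. access 74: HIT. Cache (old->new): [74 4]
  20. access 6: MISS, evict 74. Cache (old->new): [4 6]
  21. access 69: MISS, evict 4. Cache (old->new): [6 69]
  22. access 74: MISS, evict 6. Cache (old->new): [69 74]
  23. access 74: HIT. Cache (old->new): [69 74]
Total: 8 hits, 15 misses, 13 evictions

Hit rate = 8/23

Answer: 8/23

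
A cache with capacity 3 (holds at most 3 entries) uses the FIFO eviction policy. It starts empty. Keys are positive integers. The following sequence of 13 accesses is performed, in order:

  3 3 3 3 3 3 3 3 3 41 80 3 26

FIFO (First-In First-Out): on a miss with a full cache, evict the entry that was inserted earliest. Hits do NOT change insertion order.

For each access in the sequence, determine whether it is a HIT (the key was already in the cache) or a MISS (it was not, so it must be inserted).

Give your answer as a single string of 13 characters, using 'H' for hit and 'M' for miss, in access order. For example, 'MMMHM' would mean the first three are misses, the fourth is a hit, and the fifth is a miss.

FIFO simulation (capacity=3):
  1. access 3: MISS. Cache (old->new): [3]
  2. access 3: HIT. Cache (old->new): [3]
  3. access 3: HIT. Cache (old->new): [3]
  4. access 3: HIT. Cache (old->new): [3]
  5. access 3: HIT. Cache (old->new): [3]
  6. access 3: HIT. Cache (old->new): [3]
  7. access 3: HIT. Cache (old->new): [3]
  8. access 3: HIT. Cache (old->new): [3]
  9. access 3: HIT. Cache (old->new): [3]
  10. access 41: MISS. Cache (old->new): [3 41]
  11. access 80: MISS. Cache (old->new): [3 41 80]
  12. access 3: HIT. Cache (old->new): [3 41 80]
  13. access 26: MISS, evict 3. Cache (old->new): [41 80 26]
Total: 9 hits, 4 misses, 1 evictions

Answer: MHHHHHHHHMMHM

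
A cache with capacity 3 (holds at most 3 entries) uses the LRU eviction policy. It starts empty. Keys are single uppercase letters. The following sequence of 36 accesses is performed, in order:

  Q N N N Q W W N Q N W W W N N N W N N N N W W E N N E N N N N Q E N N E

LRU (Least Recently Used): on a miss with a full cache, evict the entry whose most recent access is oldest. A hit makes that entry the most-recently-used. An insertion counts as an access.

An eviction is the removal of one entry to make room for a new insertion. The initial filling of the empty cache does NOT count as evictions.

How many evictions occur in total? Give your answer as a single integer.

Answer: 2

Derivation:
LRU simulation (capacity=3):
  1. access Q: MISS. Cache (LRU->MRU): [Q]
  2. access N: MISS. Cache (LRU->MRU): [Q N]
  3. access N: HIT. Cache (LRU->MRU): [Q N]
  4. access N: HIT. Cache (LRU->MRU): [Q N]
  5. access Q: HIT. Cache (LRU->MRU): [N Q]
  6. access W: MISS. Cache (LRU->MRU): [N Q W]
  7. access W: HIT. Cache (LRU->MRU): [N Q W]
  8. access N: HIT. Cache (LRU->MRU): [Q W N]
  9. access Q: HIT. Cache (LRU->MRU): [W N Q]
  10. access N: HIT. Cache (LRU->MRU): [W Q N]
  11. access W: HIT. Cache (LRU->MRU): [Q N W]
  12. access W: HIT. Cache (LRU->MRU): [Q N W]
  13. access W: HIT. Cache (LRU->MRU): [Q N W]
  14. access N: HIT. Cache (LRU->MRU): [Q W N]
  15. access N: HIT. Cache (LRU->MRU): [Q W N]
  16. access N: HIT. Cache (LRU->MRU): [Q W N]
  17. access W: HIT. Cache (LRU->MRU): [Q N W]
  18. access N: HIT. Cache (LRU->MRU): [Q W N]
  19. access N: HIT. Cache (LRU->MRU): [Q W N]
  20. access N: HIT. Cache (LRU->MRU): [Q W N]
  21. access N: HIT. Cache (LRU->MRU): [Q W N]
  22. access W: HIT. Cache (LRU->MRU): [Q N W]
  23. access W: HIT. Cache (LRU->MRU): [Q N W]
  24. access E: MISS, evict Q. Cache (LRU->MRU): [N W E]
  25. access N: HIT. Cache (LRU->MRU): [W E N]
  26. access N: HIT. Cache (LRU->MRU): [W E N]
  27. access E: HIT. Cache (LRU->MRU): [W N E]
  28. access N: HIT. Cache (LRU->MRU): [W E N]
  29. access N: HIT. Cache (LRU->MRU): [W E N]
  30. access N: HIT. Cache (LRU->MRU): [W E N]
  31. access N: HIT. Cache (LRU->MRU): [W E N]
  32. access Q: MISS, evict W. Cache (LRU->MRU): [E N Q]
  33. access E: HIT. Cache (LRU->MRU): [N Q E]
  34. access N: HIT. Cache (LRU->MRU): [Q E N]
  35. access N: HIT. Cache (LRU->MRU): [Q E N]
  36. access E: HIT. Cache (LRU->MRU): [Q N E]
Total: 31 hits, 5 misses, 2 evictions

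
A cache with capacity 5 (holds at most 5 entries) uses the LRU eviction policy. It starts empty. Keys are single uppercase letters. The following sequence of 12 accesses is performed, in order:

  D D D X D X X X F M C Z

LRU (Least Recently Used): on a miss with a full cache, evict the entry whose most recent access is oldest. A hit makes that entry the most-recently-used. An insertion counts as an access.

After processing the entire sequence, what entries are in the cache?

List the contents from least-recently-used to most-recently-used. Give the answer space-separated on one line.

Answer: X F M C Z

Derivation:
LRU simulation (capacity=5):
  1. access D: MISS. Cache (LRU->MRU): [D]
  2. access D: HIT. Cache (LRU->MRU): [D]
  3. access D: HIT. Cache (LRU->MRU): [D]
  4. access X: MISS. Cache (LRU->MRU): [D X]
  5. access D: HIT. Cache (LRU->MRU): [X D]
  6. access X: HIT. Cache (LRU->MRU): [D X]
  7. access X: HIT. Cache (LRU->MRU): [D X]
  8. access X: HIT. Cache (LRU->MRU): [D X]
  9. access F: MISS. Cache (LRU->MRU): [D X F]
  10. access M: MISS. Cache (LRU->MRU): [D X F M]
  11. access C: MISS. Cache (LRU->MRU): [D X F M C]
  12. access Z: MISS, evict D. Cache (LRU->MRU): [X F M C Z]
Total: 6 hits, 6 misses, 1 evictions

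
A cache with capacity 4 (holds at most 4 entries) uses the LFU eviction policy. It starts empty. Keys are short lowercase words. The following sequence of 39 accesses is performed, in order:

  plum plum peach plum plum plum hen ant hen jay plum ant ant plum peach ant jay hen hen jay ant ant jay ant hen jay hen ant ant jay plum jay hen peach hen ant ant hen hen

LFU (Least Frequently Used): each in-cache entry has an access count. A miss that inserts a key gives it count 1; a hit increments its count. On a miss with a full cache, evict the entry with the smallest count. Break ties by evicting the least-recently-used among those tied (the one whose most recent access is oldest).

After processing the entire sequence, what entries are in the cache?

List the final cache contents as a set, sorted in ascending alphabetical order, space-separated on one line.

LFU simulation (capacity=4):
  1. access plum: MISS. Cache: [plum(c=1)]
  2. access plum: HIT, count now 2. Cache: [plum(c=2)]
  3. access peach: MISS. Cache: [peach(c=1) plum(c=2)]
  4. access plum: HIT, count now 3. Cache: [peach(c=1) plum(c=3)]
  5. access plum: HIT, count now 4. Cache: [peach(c=1) plum(c=4)]
  6. access plum: HIT, count now 5. Cache: [peach(c=1) plum(c=5)]
  7. access hen: MISS. Cache: [peach(c=1) hen(c=1) plum(c=5)]
  8. access ant: MISS. Cache: [peach(c=1) hen(c=1) ant(c=1) plum(c=5)]
  9. access hen: HIT, count now 2. Cache: [peach(c=1) ant(c=1) hen(c=2) plum(c=5)]
  10. access jay: MISS, evict peach(c=1). Cache: [ant(c=1) jay(c=1) hen(c=2) plum(c=5)]
  11. access plum: HIT, count now 6. Cache: [ant(c=1) jay(c=1) hen(c=2) plum(c=6)]
  12. access ant: HIT, count now 2. Cache: [jay(c=1) hen(c=2) ant(c=2) plum(c=6)]
  13. access ant: HIT, count now 3. Cache: [jay(c=1) hen(c=2) ant(c=3) plum(c=6)]
  14. access plum: HIT, count now 7. Cache: [jay(c=1) hen(c=2) ant(c=3) plum(c=7)]
  15. access peach: MISS, evict jay(c=1). Cache: [peach(c=1) hen(c=2) ant(c=3) plum(c=7)]
  16. access ant: HIT, count now 4. Cache: [peach(c=1) hen(c=2) ant(c=4) plum(c=7)]
  17. access jay: MISS, evict peach(c=1). Cache: [jay(c=1) hen(c=2) ant(c=4) plum(c=7)]
  18. access hen: HIT, count now 3. Cache: [jay(c=1) hen(c=3) ant(c=4) plum(c=7)]
  19. access hen: HIT, count now 4. Cache: [jay(c=1) ant(c=4) hen(c=4) plum(c=7)]
  20. access jay: HIT, count now 2. Cache: [jay(c=2) ant(c=4) hen(c=4) plum(c=7)]
  21. access ant: HIT, count now 5. Cache: [jay(c=2) hen(c=4) ant(c=5) plum(c=7)]
  22. access ant: HIT, count now 6. Cache: [jay(c=2) hen(c=4) ant(c=6) plum(c=7)]
  23. access jay: HIT, count now 3. Cache: [jay(c=3) hen(c=4) ant(c=6) plum(c=7)]
  24. access ant: HIT, count now 7. Cache: [jay(c=3) hen(c=4) plum(c=7) ant(c=7)]
  25. access hen: HIT, count now 5. Cache: [jay(c=3) hen(c=5) plum(c=7) ant(c=7)]
  26. access jay: HIT, count now 4. Cache: [jay(c=4) hen(c=5) plum(c=7) ant(c=7)]
  27. access hen: HIT, count now 6. Cache: [jay(c=4) hen(c=6) plum(c=7) ant(c=7)]
  28. access ant: HIT, count now 8. Cache: [jay(c=4) hen(c=6) plum(c=7) ant(c=8)]
  29. access ant: HIT, count now 9. Cache: [jay(c=4) hen(c=6) plum(c=7) ant(c=9)]
  30. access jay: HIT, count now 5. Cache: [jay(c=5) hen(c=6) plum(c=7) ant(c=9)]
  31. access plum: HIT, count now 8. Cache: [jay(c=5) hen(c=6) plum(c=8) ant(c=9)]
  32. access jay: HIT, count now 6. Cache: [hen(c=6) jay(c=6) plum(c=8) ant(c=9)]
  33. access hen: HIT, count now 7. Cache: [jay(c=6) hen(c=7) plum(c=8) ant(c=9)]
  34. access peach: MISS, evict jay(c=6). Cache: [peach(c=1) hen(c=7) plum(c=8) ant(c=9)]
  35. access hen: HIT, count now 8. Cache: [peach(c=1) plum(c=8) hen(c=8) ant(c=9)]
  36. access ant: HIT, count now 10. Cache: [peach(c=1) plum(c=8) hen(c=8) ant(c=10)]
  37. access ant: HIT, count now 11. Cache: [peach(c=1) plum(c=8) hen(c=8) ant(c=11)]
  38. access hen: HIT, count now 9. Cache: [peach(c=1) plum(c=8) hen(c=9) ant(c=11)]
  39. access hen: HIT, count now 10. Cache: [peach(c=1) plum(c=8) hen(c=10) ant(c=11)]
Total: 31 hits, 8 misses, 4 evictions

Answer: ant hen peach plum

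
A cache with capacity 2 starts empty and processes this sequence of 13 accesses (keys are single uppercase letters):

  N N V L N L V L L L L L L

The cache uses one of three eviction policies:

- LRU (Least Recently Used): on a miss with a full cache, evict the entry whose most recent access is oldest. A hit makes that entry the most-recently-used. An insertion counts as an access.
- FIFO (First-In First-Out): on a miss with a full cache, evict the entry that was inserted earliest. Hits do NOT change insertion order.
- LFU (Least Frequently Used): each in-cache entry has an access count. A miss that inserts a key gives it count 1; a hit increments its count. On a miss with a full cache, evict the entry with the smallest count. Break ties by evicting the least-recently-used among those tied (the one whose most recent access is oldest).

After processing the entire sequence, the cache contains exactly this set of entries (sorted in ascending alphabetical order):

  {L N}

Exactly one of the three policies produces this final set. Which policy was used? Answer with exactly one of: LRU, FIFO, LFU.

Answer: LFU

Derivation:
Simulating under each policy and comparing final sets:
  LRU: final set = {L V} -> differs
  FIFO: final set = {L V} -> differs
  LFU: final set = {L N} -> MATCHES target
Only LFU produces the target set.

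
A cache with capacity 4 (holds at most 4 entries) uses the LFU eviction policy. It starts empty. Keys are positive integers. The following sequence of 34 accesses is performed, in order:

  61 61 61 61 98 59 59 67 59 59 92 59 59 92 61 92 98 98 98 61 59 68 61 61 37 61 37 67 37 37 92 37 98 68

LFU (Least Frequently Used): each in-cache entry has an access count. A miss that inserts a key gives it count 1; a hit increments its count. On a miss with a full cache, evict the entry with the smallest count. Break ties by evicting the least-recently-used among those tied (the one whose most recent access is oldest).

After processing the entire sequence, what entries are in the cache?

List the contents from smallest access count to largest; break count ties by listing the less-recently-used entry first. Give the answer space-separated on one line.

LFU simulation (capacity=4):
  1. access 61: MISS. Cache: [61(c=1)]
  2. access 61: HIT, count now 2. Cache: [61(c=2)]
  3. access 61: HIT, count now 3. Cache: [61(c=3)]
  4. access 61: HIT, count now 4. Cache: [61(c=4)]
  5. access 98: MISS. Cache: [98(c=1) 61(c=4)]
  6. access 59: MISS. Cache: [98(c=1) 59(c=1) 61(c=4)]
  7. access 59: HIT, count now 2. Cache: [98(c=1) 59(c=2) 61(c=4)]
  8. access 67: MISS. Cache: [98(c=1) 67(c=1) 59(c=2) 61(c=4)]
  9. access 59: HIT, count now 3. Cache: [98(c=1) 67(c=1) 59(c=3) 61(c=4)]
  10. access 59: HIT, count now 4. Cache: [98(c=1) 67(c=1) 61(c=4) 59(c=4)]
  11. access 92: MISS, evict 98(c=1). Cache: [67(c=1) 92(c=1) 61(c=4) 59(c=4)]
  12. access 59: HIT, count now 5. Cache: [67(c=1) 92(c=1) 61(c=4) 59(c=5)]
  13. access 59: HIT, count now 6. Cache: [67(c=1) 92(c=1) 61(c=4) 59(c=6)]
  14. access 92: HIT, count now 2. Cache: [67(c=1) 92(c=2) 61(c=4) 59(c=6)]
  15. access 61: HIT, count now 5. Cache: [67(c=1) 92(c=2) 61(c=5) 59(c=6)]
  16. access 92: HIT, count now 3. Cache: [67(c=1) 92(c=3) 61(c=5) 59(c=6)]
  17. access 98: MISS, evict 67(c=1). Cache: [98(c=1) 92(c=3) 61(c=5) 59(c=6)]
  18. access 98: HIT, count now 2. Cache: [98(c=2) 92(c=3) 61(c=5) 59(c=6)]
  19. access 98: HIT, count now 3. Cache: [92(c=3) 98(c=3) 61(c=5) 59(c=6)]
  20. access 61: HIT, count now 6. Cache: [92(c=3) 98(c=3) 59(c=6) 61(c=6)]
  21. access 59: HIT, count now 7. Cache: [92(c=3) 98(c=3) 61(c=6) 59(c=7)]
  22. access 68: MISS, evict 92(c=3). Cache: [68(c=1) 98(c=3) 61(c=6) 59(c=7)]
  23. access 61: HIT, count now 7. Cache: [68(c=1) 98(c=3) 59(c=7) 61(c=7)]
  24. access 61: HIT, count now 8. Cache: [68(c=1) 98(c=3) 59(c=7) 61(c=8)]
  25. access 37: MISS, evict 68(c=1). Cache: [37(c=1) 98(c=3) 59(c=7) 61(c=8)]
  26. access 61: HIT, count now 9. Cache: [37(c=1) 98(c=3) 59(c=7) 61(c=9)]
  27. access 37: HIT, count now 2. Cache: [37(c=2) 98(c=3) 59(c=7) 61(c=9)]
  28. access 67: MISS, evict 37(c=2). Cache: [67(c=1) 98(c=3) 59(c=7) 61(c=9)]
  29. access 37: MISS, evict 67(c=1). Cache: [37(c=1) 98(c=3) 59(c=7) 61(c=9)]
  30. access 37: HIT, count now 2. Cache: [37(c=2) 98(c=3) 59(c=7) 61(c=9)]
  31. access 92: MISS, evict 37(c=2). Cache: [92(c=1) 98(c=3) 59(c=7) 61(c=9)]
  32. access 37: MISS, evict 92(c=1). Cache: [37(c=1) 98(c=3) 59(c=7) 61(c=9)]
  33. access 98: HIT, count now 4. Cache: [37(c=1) 98(c=4) 59(c=7) 61(c=9)]
  34. access 68: MISS, evict 37(c=1). Cache: [68(c=1) 98(c=4) 59(c=7) 61(c=9)]
Total: 21 hits, 13 misses, 9 evictions

Answer: 68 98 59 61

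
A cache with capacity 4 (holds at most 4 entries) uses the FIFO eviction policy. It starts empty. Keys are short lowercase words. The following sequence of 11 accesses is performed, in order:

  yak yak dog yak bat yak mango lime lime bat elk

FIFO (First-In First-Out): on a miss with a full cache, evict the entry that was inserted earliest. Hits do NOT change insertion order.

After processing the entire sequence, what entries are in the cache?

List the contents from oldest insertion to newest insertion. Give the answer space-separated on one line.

FIFO simulation (capacity=4):
  1. access yak: MISS. Cache (old->new): [yak]
  2. access yak: HIT. Cache (old->new): [yak]
  3. access dog: MISS. Cache (old->new): [yak dog]
  4. access yak: HIT. Cache (old->new): [yak dog]
  5. access bat: MISS. Cache (old->new): [yak dog bat]
  6. access yak: HIT. Cache (old->new): [yak dog bat]
  7. access mango: MISS. Cache (old->new): [yak dog bat mango]
  8. access lime: MISS, evict yak. Cache (old->new): [dog bat mango lime]
  9. access lime: HIT. Cache (old->new): [dog bat mango lime]
  10. access bat: HIT. Cache (old->new): [dog bat mango lime]
  11. access elk: MISS, evict dog. Cache (old->new): [bat mango lime elk]
Total: 5 hits, 6 misses, 2 evictions

Answer: bat mango lime elk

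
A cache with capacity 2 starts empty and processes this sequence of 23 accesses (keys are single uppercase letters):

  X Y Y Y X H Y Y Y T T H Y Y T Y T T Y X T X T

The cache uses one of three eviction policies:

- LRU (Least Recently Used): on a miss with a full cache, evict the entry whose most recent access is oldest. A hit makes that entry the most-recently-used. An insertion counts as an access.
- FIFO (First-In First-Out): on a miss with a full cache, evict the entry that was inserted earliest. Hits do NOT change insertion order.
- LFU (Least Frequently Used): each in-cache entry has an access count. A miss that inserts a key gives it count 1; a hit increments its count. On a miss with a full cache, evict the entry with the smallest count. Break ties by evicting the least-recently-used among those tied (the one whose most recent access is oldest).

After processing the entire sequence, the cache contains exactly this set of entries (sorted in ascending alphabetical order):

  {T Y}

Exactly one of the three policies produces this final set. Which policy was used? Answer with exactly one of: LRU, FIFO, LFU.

Answer: LFU

Derivation:
Simulating under each policy and comparing final sets:
  LRU: final set = {T X} -> differs
  FIFO: final set = {T X} -> differs
  LFU: final set = {T Y} -> MATCHES target
Only LFU produces the target set.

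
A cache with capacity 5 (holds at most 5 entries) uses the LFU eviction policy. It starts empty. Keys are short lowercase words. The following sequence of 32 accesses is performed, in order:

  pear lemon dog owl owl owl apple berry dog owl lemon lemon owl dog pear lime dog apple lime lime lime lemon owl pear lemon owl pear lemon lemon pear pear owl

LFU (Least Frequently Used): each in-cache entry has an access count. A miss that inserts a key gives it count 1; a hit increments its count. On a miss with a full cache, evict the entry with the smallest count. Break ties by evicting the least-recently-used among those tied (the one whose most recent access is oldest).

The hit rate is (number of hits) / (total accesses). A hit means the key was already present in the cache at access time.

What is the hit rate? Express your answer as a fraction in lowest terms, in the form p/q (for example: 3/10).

LFU simulation (capacity=5):
  1. access pear: MISS. Cache: [pear(c=1)]
  2. access lemon: MISS. Cache: [pear(c=1) lemon(c=1)]
  3. access dog: MISS. Cache: [pear(c=1) lemon(c=1) dog(c=1)]
  4. access owl: MISS. Cache: [pear(c=1) lemon(c=1) dog(c=1) owl(c=1)]
  5. access owl: HIT, count now 2. Cache: [pear(c=1) lemon(c=1) dog(c=1) owl(c=2)]
  6. access owl: HIT, count now 3. Cache: [pear(c=1) lemon(c=1) dog(c=1) owl(c=3)]
  7. access apple: MISS. Cache: [pear(c=1) lemon(c=1) dog(c=1) apple(c=1) owl(c=3)]
  8. access berry: MISS, evict pear(c=1). Cache: [lemon(c=1) dog(c=1) apple(c=1) berry(c=1) owl(c=3)]
  9. access dog: HIT, count now 2. Cache: [lemon(c=1) apple(c=1) berry(c=1) dog(c=2) owl(c=3)]
  10. access owl: HIT, count now 4. Cache: [lemon(c=1) apple(c=1) berry(c=1) dog(c=2) owl(c=4)]
  11. access lemon: HIT, count now 2. Cache: [apple(c=1) berry(c=1) dog(c=2) lemon(c=2) owl(c=4)]
  12. access lemon: HIT, count now 3. Cache: [apple(c=1) berry(c=1) dog(c=2) lemon(c=3) owl(c=4)]
  13. access owl: HIT, count now 5. Cache: [apple(c=1) berry(c=1) dog(c=2) lemon(c=3) owl(c=5)]
  14. access dog: HIT, count now 3. Cache: [apple(c=1) berry(c=1) lemon(c=3) dog(c=3) owl(c=5)]
  15. access pear: MISS, evict apple(c=1). Cache: [berry(c=1) pear(c=1) lemon(c=3) dog(c=3) owl(c=5)]
  16. access lime: MISS, evict berry(c=1). Cache: [pear(c=1) lime(c=1) lemon(c=3) dog(c=3) owl(c=5)]
  17. access dog: HIT, count now 4. Cache: [pear(c=1) lime(c=1) lemon(c=3) dog(c=4) owl(c=5)]
  18. access apple: MISS, evict pear(c=1). Cache: [lime(c=1) apple(c=1) lemon(c=3) dog(c=4) owl(c=5)]
  19. access lime: HIT, count now 2. Cache: [apple(c=1) lime(c=2) lemon(c=3) dog(c=4) owl(c=5)]
  20. access lime: HIT, count now 3. Cache: [apple(c=1) lemon(c=3) lime(c=3) dog(c=4) owl(c=5)]
  21. access lime: HIT, count now 4. Cache: [apple(c=1) lemon(c=3) dog(c=4) lime(c=4) owl(c=5)]
  22. access lemon: HIT, count now 4. Cache: [apple(c=1) dog(c=4) lime(c=4) lemon(c=4) owl(c=5)]
  23. access owl: HIT, count now 6. Cache: [apple(c=1) dog(c=4) lime(c=4) lemon(c=4) owl(c=6)]
  24. access pear: MISS, evict apple(c=1). Cache: [pear(c=1) dog(c=4) lime(c=4) lemon(c=4) owl(c=6)]
  25. access lemon: HIT, count now 5. Cache: [pear(c=1) dog(c=4) lime(c=4) lemon(c=5) owl(c=6)]
  26. access owl: HIT, count now 7. Cache: [pear(c=1) dog(c=4) lime(c=4) lemon(c=5) owl(c=7)]
  27. access pear: HIT, count now 2. Cache: [pear(c=2) dog(c=4) lime(c=4) lemon(c=5) owl(c=7)]
  28. access lemon: HIT, count now 6. Cache: [pear(c=2) dog(c=4) lime(c=4) lemon(c=6) owl(c=7)]
  29. access lemon: HIT, count now 7. Cache: [pear(c=2) dog(c=4) lime(c=4) owl(c=7) lemon(c=7)]
  30. access pear: HIT, count now 3. Cache: [pear(c=3) dog(c=4) lime(c=4) owl(c=7) lemon(c=7)]
  31. access pear: HIT, count now 4. Cache: [dog(c=4) lime(c=4) pear(c=4) owl(c=7) lemon(c=7)]
  32. access owl: HIT, count now 8. Cache: [dog(c=4) lime(c=4) pear(c=4) lemon(c=7) owl(c=8)]
Total: 22 hits, 10 misses, 5 evictions

Hit rate = 22/32 = 11/16

Answer: 11/16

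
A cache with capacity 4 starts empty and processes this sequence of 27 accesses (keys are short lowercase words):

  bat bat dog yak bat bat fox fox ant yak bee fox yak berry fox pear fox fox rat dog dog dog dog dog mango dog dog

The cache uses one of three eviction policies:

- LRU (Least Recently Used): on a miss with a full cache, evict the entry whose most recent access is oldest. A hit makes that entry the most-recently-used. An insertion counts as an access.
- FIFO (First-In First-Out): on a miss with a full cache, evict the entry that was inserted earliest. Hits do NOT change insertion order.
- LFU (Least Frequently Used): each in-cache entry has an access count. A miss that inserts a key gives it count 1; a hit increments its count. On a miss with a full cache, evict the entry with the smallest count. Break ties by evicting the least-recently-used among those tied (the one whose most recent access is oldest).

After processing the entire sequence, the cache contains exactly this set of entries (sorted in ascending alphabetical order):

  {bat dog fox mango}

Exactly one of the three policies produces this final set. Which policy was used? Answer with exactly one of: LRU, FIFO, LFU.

Answer: LFU

Derivation:
Simulating under each policy and comparing final sets:
  LRU: final set = {dog fox mango rat} -> differs
  FIFO: final set = {dog fox mango rat} -> differs
  LFU: final set = {bat dog fox mango} -> MATCHES target
Only LFU produces the target set.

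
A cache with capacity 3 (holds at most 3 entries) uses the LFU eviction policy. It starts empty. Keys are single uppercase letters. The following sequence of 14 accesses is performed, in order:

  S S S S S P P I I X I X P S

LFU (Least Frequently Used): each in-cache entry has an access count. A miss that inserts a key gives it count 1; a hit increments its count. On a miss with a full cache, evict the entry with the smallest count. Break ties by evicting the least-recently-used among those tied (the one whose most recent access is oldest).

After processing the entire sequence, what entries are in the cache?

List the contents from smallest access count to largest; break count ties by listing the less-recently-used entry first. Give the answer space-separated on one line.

Answer: P I S

Derivation:
LFU simulation (capacity=3):
  1. access S: MISS. Cache: [S(c=1)]
  2. access S: HIT, count now 2. Cache: [S(c=2)]
  3. access S: HIT, count now 3. Cache: [S(c=3)]
  4. access S: HIT, count now 4. Cache: [S(c=4)]
  5. access S: HIT, count now 5. Cache: [S(c=5)]
  6. access P: MISS. Cache: [P(c=1) S(c=5)]
  7. access P: HIT, count now 2. Cache: [P(c=2) S(c=5)]
  8. access I: MISS. Cache: [I(c=1) P(c=2) S(c=5)]
  9. access I: HIT, count now 2. Cache: [P(c=2) I(c=2) S(c=5)]
  10. access X: MISS, evict P(c=2). Cache: [X(c=1) I(c=2) S(c=5)]
  11. access I: HIT, count now 3. Cache: [X(c=1) I(c=3) S(c=5)]
  12. access X: HIT, count now 2. Cache: [X(c=2) I(c=3) S(c=5)]
  13. access P: MISS, evict X(c=2). Cache: [P(c=1) I(c=3) S(c=5)]
  14. access S: HIT, count now 6. Cache: [P(c=1) I(c=3) S(c=6)]
Total: 9 hits, 5 misses, 2 evictions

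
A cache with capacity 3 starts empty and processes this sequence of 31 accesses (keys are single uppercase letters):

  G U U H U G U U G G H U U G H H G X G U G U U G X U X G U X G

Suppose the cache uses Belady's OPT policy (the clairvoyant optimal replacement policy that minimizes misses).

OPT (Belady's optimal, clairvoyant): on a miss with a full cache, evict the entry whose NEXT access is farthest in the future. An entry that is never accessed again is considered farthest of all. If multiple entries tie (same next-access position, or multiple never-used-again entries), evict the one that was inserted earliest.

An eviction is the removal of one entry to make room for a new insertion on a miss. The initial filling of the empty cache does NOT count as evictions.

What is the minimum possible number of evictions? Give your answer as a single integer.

Answer: 1

Derivation:
OPT (Belady) simulation (capacity=3):
  1. access G: MISS. Cache: [G]
  2. access U: MISS. Cache: [G U]
  3. access U: HIT. Next use of U: step 5. Cache: [G U]
  4. access H: MISS. Cache: [G U H]
  5. access U: HIT. Next use of U: step 7. Cache: [G U H]
  6. access G: HIT. Next use of G: step 9. Cache: [G U H]
  7. access U: HIT. Next use of U: step 8. Cache: [G U H]
  8. access U: HIT. Next use of U: step 12. Cache: [G U H]
  9. access G: HIT. Next use of G: step 10. Cache: [G U H]
  10. access G: HIT. Next use of G: step 14. Cache: [G U H]
  11. access H: HIT. Next use of H: step 15. Cache: [G U H]
  12. access U: HIT. Next use of U: step 13. Cache: [G U H]
  13. access U: HIT. Next use of U: step 20. Cache: [G U H]
  14. access G: HIT. Next use of G: step 17. Cache: [G U H]
  15. access H: HIT. Next use of H: step 16. Cache: [G U H]
  16. access H: HIT. Next use of H: never. Cache: [G U H]
  17. access G: HIT. Next use of G: step 19. Cache: [G U H]
  18. access X: MISS, evict H (next use: never). Cache: [G U X]
  19. access G: HIT. Next use of G: step 21. Cache: [G U X]
  20. access U: HIT. Next use of U: step 22. Cache: [G U X]
  21. access G: HIT. Next use of G: step 24. Cache: [G U X]
  22. access U: HIT. Next use of U: step 23. Cache: [G U X]
  23. access U: HIT. Next use of U: step 26. Cache: [G U X]
  24. access G: HIT. Next use of G: step 28. Cache: [G U X]
  25. access X: HIT. Next use of X: step 27. Cache: [G U X]
  26. access U: HIT. Next use of U: step 29. Cache: [G U X]
  27. access X: HIT. Next use of X: step 30. Cache: [G U X]
  28. access G: HIT. Next use of G: step 31. Cache: [G U X]
  29. access U: HIT. Next use of U: never. Cache: [G U X]
  30. access X: HIT. Next use of X: never. Cache: [G U X]
  31. access G: HIT. Next use of G: never. Cache: [G U X]
Total: 27 hits, 4 misses, 1 evictions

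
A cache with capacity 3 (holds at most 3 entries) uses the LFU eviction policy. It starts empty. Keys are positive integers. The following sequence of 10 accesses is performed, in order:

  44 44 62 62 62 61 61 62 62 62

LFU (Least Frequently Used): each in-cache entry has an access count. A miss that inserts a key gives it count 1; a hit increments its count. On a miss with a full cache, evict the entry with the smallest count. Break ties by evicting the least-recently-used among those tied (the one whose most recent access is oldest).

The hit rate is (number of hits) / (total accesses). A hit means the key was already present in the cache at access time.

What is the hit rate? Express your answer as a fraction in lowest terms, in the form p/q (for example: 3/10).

Answer: 7/10

Derivation:
LFU simulation (capacity=3):
  1. access 44: MISS. Cache: [44(c=1)]
  2. access 44: HIT, count now 2. Cache: [44(c=2)]
  3. access 62: MISS. Cache: [62(c=1) 44(c=2)]
  4. access 62: HIT, count now 2. Cache: [44(c=2) 62(c=2)]
  5. access 62: HIT, count now 3. Cache: [44(c=2) 62(c=3)]
  6. access 61: MISS. Cache: [61(c=1) 44(c=2) 62(c=3)]
  7. access 61: HIT, count now 2. Cache: [44(c=2) 61(c=2) 62(c=3)]
  8. access 62: HIT, count now 4. Cache: [44(c=2) 61(c=2) 62(c=4)]
  9. access 62: HIT, count now 5. Cache: [44(c=2) 61(c=2) 62(c=5)]
  10. access 62: HIT, count now 6. Cache: [44(c=2) 61(c=2) 62(c=6)]
Total: 7 hits, 3 misses, 0 evictions

Hit rate = 7/10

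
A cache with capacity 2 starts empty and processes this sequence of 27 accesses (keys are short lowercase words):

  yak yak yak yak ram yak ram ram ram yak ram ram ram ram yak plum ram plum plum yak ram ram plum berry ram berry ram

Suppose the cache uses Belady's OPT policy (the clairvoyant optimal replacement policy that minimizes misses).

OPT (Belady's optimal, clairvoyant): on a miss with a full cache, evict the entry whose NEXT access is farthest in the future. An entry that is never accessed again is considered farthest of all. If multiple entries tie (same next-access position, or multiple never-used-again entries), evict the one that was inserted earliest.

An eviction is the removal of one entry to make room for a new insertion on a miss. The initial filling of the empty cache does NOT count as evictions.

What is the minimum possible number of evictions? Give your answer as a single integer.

OPT (Belady) simulation (capacity=2):
  1. access yak: MISS. Cache: [yak]
  2. access yak: HIT. Next use of yak: step 3. Cache: [yak]
  3. access yak: HIT. Next use of yak: step 4. Cache: [yak]
  4. access yak: HIT. Next use of yak: step 6. Cache: [yak]
  5. access ram: MISS. Cache: [yak ram]
  6. access yak: HIT. Next use of yak: step 10. Cache: [yak ram]
  7. access ram: HIT. Next use of ram: step 8. Cache: [yak ram]
  8. access ram: HIT. Next use of ram: step 9. Cache: [yak ram]
  9. access ram: HIT. Next use of ram: step 11. Cache: [yak ram]
  10. access yak: HIT. Next use of yak: step 15. Cache: [yak ram]
  11. access ram: HIT. Next use of ram: step 12. Cache: [yak ram]
  12. access ram: HIT. Next use of ram: step 13. Cache: [yak ram]
  13. access ram: HIT. Next use of ram: step 14. Cache: [yak ram]
  14. access ram: HIT. Next use of ram: step 17. Cache: [yak ram]
  15. access yak: HIT. Next use of yak: step 20. Cache: [yak ram]
  16. access plum: MISS, evict yak (next use: step 20). Cache: [ram plum]
  17. access ram: HIT. Next use of ram: step 21. Cache: [ram plum]
  18. access plum: HIT. Next use of plum: step 19. Cache: [ram plum]
  19. access plum: HIT. Next use of plum: step 23. Cache: [ram plum]
  20. access yak: MISS, evict plum (next use: step 23). Cache: [ram yak]
  21. access ram: HIT. Next use of ram: step 22. Cache: [ram yak]
  22. access ram: HIT. Next use of ram: step 25. Cache: [ram yak]
  23. access plum: MISS, evict yak (next use: never). Cache: [ram plum]
  24. access berry: MISS, evict plum (next use: never). Cache: [ram berry]
  25. access ram: HIT. Next use of ram: step 27. Cache: [ram berry]
  26. access berry: HIT. Next use of berry: never. Cache: [ram berry]
  27. access ram: HIT. Next use of ram: never. Cache: [ram berry]
Total: 21 hits, 6 misses, 4 evictions

Answer: 4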